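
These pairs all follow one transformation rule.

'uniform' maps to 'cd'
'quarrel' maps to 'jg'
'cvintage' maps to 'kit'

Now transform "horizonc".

Rule — shift every letter 11 places backward in the alphabet (wrapping around), then keep one character in every 3, starting at position 2 (positions 2nd, 5th, 8th, ...).
"horizonc" → "wdgxodcr" → "dor".

dor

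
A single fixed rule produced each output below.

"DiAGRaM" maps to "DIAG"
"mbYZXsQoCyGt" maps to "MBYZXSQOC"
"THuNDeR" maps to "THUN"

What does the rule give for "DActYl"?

DAC

The pattern: delete the last 3 characters, then convert every letter to uppercase.
So "DActYl" becomes "DAC".
(Check on "DiAGRaM": → "DiAG" → "DIAG" ✓)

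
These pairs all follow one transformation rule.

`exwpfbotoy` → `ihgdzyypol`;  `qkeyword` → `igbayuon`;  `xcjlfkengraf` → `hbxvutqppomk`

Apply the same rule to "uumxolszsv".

Looking at the pairs, the operation is to sort the characters into reverse alphabetical order, then shift every letter 10 places forward in the alphabet (wrapping around).
"uumxolszsv" → "zxvuussoml" → "jhfeeccywv".
(Check on "qkeyword": → "ywrqoked" → "igbayuon" ✓)

jhfeeccywv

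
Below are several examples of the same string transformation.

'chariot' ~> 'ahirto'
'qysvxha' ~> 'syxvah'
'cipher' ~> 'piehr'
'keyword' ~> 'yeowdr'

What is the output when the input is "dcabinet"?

acibent

What's happening: delete the first character, then swap each adjacent pair of characters (1↔2, 3↔4, ...).
"dcabinet" → "acibent".
(Check on "qysvxha": → "ysvxha" → "syxvah" ✓)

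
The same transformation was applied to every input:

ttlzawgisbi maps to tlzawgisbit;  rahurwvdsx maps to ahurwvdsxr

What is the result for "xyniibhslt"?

yniibhsltx

In each case the input is transformed by: move the first character to the end.
So "xyniibhslt" becomes "yniibhsltx".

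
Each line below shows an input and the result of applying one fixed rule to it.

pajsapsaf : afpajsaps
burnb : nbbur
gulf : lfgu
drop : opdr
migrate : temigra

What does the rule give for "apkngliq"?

What's happening: move the last 2 characters to the front (rotate right by 2).
Applying that to "apkngliq" gives "iqapkngl".

iqapkngl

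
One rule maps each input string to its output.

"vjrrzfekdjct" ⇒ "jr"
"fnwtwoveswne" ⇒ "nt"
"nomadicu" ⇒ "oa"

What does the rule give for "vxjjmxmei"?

xj

What's happening: keep every other character starting from the second (positions 2nd, 4th, 6th, ...), then keep only the first 2 characters.
"vxjjmxmei" → "xjxe" → "xj".
(Check on "vjrrzfekdjct": → "jrfkjt" → "jr" ✓)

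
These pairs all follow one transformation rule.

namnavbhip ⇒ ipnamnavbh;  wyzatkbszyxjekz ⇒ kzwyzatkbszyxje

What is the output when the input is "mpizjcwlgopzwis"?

ismpizjcwlgopzw

The rule is to move the last 2 characters to the front (rotate right by 2).
On "mpizjcwlgopzwis" that produces "ismpizjcwlgopzw".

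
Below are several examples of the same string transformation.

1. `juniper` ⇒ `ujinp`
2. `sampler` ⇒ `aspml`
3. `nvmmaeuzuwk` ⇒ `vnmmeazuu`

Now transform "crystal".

What's happening: delete the last 2 characters, then swap each adjacent pair of characters (1↔2, 3↔4, ...).
On "crystal": the first step gives "cryst", and the second then gives "rcsyt".
(Check on "nvmmaeuzuwk": → "nvmmaeuzu" → "vnmmeazuu" ✓)

rcsyt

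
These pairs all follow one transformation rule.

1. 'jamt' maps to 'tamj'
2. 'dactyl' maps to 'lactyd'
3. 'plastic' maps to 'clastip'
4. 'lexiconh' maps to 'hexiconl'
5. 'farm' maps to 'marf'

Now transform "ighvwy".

Each output is the input with this applied: swap the first and last characters.
For "ighvwy" the result is "yghvwi".

yghvwi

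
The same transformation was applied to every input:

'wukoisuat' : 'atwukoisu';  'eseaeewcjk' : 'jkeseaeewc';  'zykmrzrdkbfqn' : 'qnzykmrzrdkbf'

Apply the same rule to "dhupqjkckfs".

The rule is to move the last 2 characters to the front (rotate right by 2).
For "dhupqjkckfs" the result is "fsdhupqjkck".

fsdhupqjkck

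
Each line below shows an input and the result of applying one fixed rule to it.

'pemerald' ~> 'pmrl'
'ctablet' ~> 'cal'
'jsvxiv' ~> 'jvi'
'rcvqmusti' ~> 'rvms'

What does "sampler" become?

sml

Looking at the pairs, the operation is to swap each adjacent pair of characters (1↔2, 3↔4, ...), then keep every other character starting from the second (positions 2nd, 4th, 6th, ...).
Working it through for "sampler": intermediate "aspmelr", final "sml".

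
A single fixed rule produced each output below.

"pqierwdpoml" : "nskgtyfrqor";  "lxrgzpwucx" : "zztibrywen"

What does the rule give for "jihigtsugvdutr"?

tkjkivuwixfwvl

What's happening: shift every letter 2 places forward in the alphabet (wrapping around), then swap the first and last characters.
On "jihigtsugvdutr": the first step gives "lkjkivuwixfwvt", and the second then gives "tkjkivuwixfwvl".
(Check on "lxrgzpwucx": → "nztibrywez" → "zztibrywen" ✓)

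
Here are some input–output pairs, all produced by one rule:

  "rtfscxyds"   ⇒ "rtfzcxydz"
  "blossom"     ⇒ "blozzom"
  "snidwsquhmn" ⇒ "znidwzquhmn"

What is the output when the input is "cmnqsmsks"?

Looking at the pairs, the operation is to replace every "s" with "z".
So "cmnqsmsks" becomes "cmnqzmzkz".

cmnqzmzkz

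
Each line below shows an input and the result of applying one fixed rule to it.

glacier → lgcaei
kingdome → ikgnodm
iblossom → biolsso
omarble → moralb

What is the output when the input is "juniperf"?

Rule — delete the last character, then swap each adjacent pair of characters (1↔2, 3↔4, ...).
Applying that to "juniperf" gives "ujinepr".

ujinepr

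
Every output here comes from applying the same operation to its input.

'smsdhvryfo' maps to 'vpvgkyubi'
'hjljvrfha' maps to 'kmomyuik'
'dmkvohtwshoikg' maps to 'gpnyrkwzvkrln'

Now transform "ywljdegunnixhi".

The transformation: shift every letter 3 places forward in the alphabet (wrapping around), then delete the last character.
For "ywljdegunnixhi", step one produces "bzomghjxqqlakl"; step two turns that into "bzomghjxqqlak".
(Check on "smsdhvryfo": → "vpvgkyubir" → "vpvgkyubi" ✓)

bzomghjxqqlak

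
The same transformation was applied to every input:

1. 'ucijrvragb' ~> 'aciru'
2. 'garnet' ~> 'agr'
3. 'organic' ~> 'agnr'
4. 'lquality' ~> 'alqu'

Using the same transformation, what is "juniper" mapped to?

What's happening: sort the characters into alphabetical order, then keep every other character starting from the first (positions 1st, 3rd, 5th, ...).
"juniper" → "ejpu".

ejpu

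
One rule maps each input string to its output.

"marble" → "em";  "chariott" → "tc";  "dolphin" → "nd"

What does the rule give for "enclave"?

Rule — move the first character to the end, then keep only the last 2 characters.
Applying both steps to "enclave": "nclavee", then "ee".

ee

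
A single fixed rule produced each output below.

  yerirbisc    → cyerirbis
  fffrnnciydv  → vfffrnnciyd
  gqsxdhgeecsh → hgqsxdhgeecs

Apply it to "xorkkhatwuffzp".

pxorkkhatwuffz

In each case the input is transformed by: move the last character to the front.
On "xorkkhatwuffzp" that produces "pxorkkhatwuffz".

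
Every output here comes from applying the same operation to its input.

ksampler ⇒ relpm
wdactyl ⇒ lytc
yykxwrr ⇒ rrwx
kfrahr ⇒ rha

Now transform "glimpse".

espm

The transformation: reverse the string, then delete the last 3 characters.
For "glimpse", step one produces "espmilg"; step two turns that into "espm".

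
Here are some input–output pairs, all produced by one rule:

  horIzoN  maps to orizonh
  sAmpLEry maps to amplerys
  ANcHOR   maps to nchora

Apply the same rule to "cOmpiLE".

ompilec

In each case the input is transformed by: move the first character to the end, then convert every letter to lowercase.
For "cOmpiLE", step one produces "OmpiLEc"; step two turns that into "ompilec".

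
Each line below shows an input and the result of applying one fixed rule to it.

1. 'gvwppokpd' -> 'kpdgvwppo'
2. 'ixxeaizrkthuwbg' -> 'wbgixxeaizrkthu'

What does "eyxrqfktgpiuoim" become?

oimeyxrqfktgpiu

Each output is the input with this applied: move the last 3 characters to the front (rotate right by 3).
Doing the same to "eyxrqfktgpiuoim": "oimeyxrqfktgpiu".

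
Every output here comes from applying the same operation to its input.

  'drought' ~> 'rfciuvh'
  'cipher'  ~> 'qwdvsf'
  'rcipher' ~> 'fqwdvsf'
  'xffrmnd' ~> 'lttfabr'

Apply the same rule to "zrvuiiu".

nfjiwwi

In each case the input is transformed by: shift every letter 12 places backward in the alphabet (wrapping around).
Doing the same to "zrvuiiu": "nfjiwwi".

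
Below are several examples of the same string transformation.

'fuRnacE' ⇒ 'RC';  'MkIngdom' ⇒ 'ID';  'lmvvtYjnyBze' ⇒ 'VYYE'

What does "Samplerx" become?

Looking at the pairs, the operation is to keep one character in every 3, starting at position 3 (positions 3rd, 6th, 9th, ...), then convert every letter to uppercase.
Working it through for "Samplerx": intermediate "me", final "ME".

ME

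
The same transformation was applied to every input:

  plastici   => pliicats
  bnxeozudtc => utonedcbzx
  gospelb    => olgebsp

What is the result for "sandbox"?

ondbaxs

In each case the input is transformed by: sort the characters into reverse alphabetical order, then move the first 2 characters to the end (rotate left by 2).
On "sandbox": the first step gives "xsondba", and the second then gives "ondbaxs".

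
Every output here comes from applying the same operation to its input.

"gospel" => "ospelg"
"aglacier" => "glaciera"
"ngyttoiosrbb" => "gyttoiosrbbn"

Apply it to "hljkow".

ljkowh

The transformation: move the first character to the end.
"hljkow" → "ljkowh".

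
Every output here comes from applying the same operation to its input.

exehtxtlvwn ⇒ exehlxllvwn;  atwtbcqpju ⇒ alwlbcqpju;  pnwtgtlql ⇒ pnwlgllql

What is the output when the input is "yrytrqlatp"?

yrylrqlalp

In each case the input is transformed by: replace every "t" with "l".
Doing the same to "yrytrqlatp": "yrylrqlalp".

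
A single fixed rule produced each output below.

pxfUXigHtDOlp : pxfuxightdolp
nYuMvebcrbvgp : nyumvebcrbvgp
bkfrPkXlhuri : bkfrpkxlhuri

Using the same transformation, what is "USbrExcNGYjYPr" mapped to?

usbrexcngyjypr

The transformation: convert every letter to lowercase.
Applying that to "USbrExcNGYjYPr" gives "usbrexcngyjypr".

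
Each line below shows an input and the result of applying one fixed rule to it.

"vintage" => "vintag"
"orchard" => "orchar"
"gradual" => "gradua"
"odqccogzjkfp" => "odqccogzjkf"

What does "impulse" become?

What's happening: delete the last character.
"impulse" → "impuls".

impuls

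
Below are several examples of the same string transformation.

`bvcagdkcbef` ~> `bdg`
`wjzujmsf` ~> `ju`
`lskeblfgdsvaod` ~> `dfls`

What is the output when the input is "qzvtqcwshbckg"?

What's happening: sort the characters into alphabetical order, then keep one character in every 3, starting at position 3 (positions 3rd, 6th, 9th, ...).
"qzvtqcwshbckg" → "bccghkqqstvwz" → "cksw".

cksw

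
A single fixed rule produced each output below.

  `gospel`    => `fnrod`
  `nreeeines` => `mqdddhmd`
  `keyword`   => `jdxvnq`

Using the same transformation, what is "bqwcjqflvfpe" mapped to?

apvbipekueo

Rule — shift every letter 1 place backward in the alphabet (wrapping around), then delete the last character.
On "bqwcjqflvfpe" that produces "apvbipekueo".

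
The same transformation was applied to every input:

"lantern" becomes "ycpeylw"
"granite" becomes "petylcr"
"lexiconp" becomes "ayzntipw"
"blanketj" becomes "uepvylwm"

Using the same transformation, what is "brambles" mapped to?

dpwmxlcm

Each output is the input with this applied: shift every letter 11 places forward in the alphabet (wrapping around), then reverse the string.
For "brambles", step one produces "mclxmwpd"; step two turns that into "dpwmxlcm".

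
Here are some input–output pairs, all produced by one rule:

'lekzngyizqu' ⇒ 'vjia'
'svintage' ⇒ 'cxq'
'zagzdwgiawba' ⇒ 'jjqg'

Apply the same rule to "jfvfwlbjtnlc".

tplx

Looking at the pairs, the operation is to keep one character in every 3, starting at position 1 (positions 1st, 4th, 7th, ...), then shift every letter 10 places forward in the alphabet (wrapping around).
For "jfvfwlbjtnlc", step one produces "jfbn"; step two turns that into "tplx".
(Check on "zagzdwgiawba": → "zzgw" → "jjqg" ✓)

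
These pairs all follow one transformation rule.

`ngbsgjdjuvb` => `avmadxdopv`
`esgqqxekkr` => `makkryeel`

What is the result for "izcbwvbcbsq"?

twvqpvwvmk

In each case the input is transformed by: shift every letter 6 places backward in the alphabet (wrapping around), then delete the first character.
"izcbwvbcbsq" → "ctwvqpvwvmk" → "twvqpvwvmk".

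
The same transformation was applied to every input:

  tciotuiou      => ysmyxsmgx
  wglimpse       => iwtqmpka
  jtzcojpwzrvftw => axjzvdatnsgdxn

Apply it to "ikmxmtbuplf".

Looking at the pairs, the operation is to reverse the string, then shift every letter 4 places forward in the alphabet (wrapping around).
Working it through for "ikmxmtbuplf": intermediate "flpubtmxmki", final "jptyfxqbqom".

jptyfxqbqom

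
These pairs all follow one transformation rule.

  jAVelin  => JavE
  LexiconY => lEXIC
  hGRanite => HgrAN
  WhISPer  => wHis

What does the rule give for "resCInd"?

RESc

The rule is to delete the last 3 characters, then flip the case of every letter.
"resCInd" → "resC" → "RESc".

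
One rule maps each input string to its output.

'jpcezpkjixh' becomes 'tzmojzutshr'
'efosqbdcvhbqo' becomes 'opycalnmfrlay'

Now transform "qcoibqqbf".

Looking at the pairs, the operation is to shift every letter 10 places forward in the alphabet (wrapping around).
So "qcoibqqbf" becomes "amyslaalp".

amyslaalp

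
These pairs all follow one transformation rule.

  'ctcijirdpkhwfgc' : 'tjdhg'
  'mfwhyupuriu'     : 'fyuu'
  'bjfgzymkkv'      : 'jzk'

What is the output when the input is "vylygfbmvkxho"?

ygmx

Each output is the input with this applied: keep one character in every 3, starting at position 2 (positions 2nd, 5th, 8th, ...).
Applying that to "vylygfbmvkxho" gives "ygmx".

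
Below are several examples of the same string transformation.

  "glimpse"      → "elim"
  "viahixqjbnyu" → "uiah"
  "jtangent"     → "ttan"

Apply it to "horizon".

nori

Rule — swap the first and last characters, then keep only the first 4 characters.
"horizon" → "nori".
(Check on "jtangent": → "ttangenj" → "ttan" ✓)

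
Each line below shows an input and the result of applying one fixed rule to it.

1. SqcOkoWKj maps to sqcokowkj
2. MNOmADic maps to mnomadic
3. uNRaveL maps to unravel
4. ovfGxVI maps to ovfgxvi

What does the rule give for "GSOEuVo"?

gsoeuvo

Rule — convert every letter to lowercase.
"GSOEuVo" → "gsoeuvo".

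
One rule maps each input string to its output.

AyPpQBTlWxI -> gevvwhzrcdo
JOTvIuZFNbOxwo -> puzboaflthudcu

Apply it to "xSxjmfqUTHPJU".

dydpslwaznvpa

Each output is the input with this applied: shift every letter 6 places forward in the alphabet (wrapping around), then convert every letter to lowercase.
"xSxjmfqUTHPJU" → "dydpslwaznvpa".
(Check on "JOTvIuZFNbOxwo": → "PUZbOaFLThUdcu" → "puzboaflthudcu" ✓)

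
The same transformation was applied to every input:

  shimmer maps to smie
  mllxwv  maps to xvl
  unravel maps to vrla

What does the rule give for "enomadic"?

Each output is the input with this applied: sort the characters into reverse alphabetical order, then keep every other character starting from the first (positions 1st, 3rd, 5th, ...).
Starting from "enomadic": after the first operation, "onmiedca"; after the second, "omec".
(Check on "mllxwv": → "xwvmll" → "xvl" ✓)

omec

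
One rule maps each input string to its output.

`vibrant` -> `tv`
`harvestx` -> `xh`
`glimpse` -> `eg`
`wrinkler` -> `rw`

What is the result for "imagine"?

In each case the input is transformed by: move the first character to the end, then keep only the last 2 characters.
For "imagine" the result is "ei".
(Check on "vibrant": → "ibrantv" → "tv" ✓)

ei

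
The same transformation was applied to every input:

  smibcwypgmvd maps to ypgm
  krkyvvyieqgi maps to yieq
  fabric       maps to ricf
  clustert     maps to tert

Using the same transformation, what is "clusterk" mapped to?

terk

Rule — swap the front and back halves of the string, then keep only the first 4 characters.
"clusterk" → "terkclus" → "terk".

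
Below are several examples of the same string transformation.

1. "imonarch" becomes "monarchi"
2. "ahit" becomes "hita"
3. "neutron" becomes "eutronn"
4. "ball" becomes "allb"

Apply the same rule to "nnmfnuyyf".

Looking at the pairs, the operation is to move the first character to the end.
So "nnmfnuyyf" becomes "nmfnuyyfn".

nmfnuyyfn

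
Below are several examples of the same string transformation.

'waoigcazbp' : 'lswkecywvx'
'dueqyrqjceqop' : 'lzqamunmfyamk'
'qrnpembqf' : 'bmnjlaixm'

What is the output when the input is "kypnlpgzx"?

tguljhlcv

The transformation: move the last character to the front, then shift every letter 4 places backward in the alphabet (wrapping around).
For "kypnlpgzx", step one produces "xkypnlpgz"; step two turns that into "tguljhlcv".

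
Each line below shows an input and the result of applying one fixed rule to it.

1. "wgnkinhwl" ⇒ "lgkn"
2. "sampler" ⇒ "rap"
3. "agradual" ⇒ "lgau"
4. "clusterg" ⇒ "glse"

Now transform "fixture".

The rule is to move the last 2 characters to the front (rotate right by 2), then keep every other character starting from the second (positions 2nd, 4th, 6th, ...).
Doing the same to "fixture": "eit".

eit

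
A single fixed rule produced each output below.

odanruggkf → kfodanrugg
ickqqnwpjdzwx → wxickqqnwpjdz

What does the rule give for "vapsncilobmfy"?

fyvapsncilobm

Looking at the pairs, the operation is to move the last 2 characters to the front (rotate right by 2).
On "vapsncilobmfy" that produces "fyvapsncilobm".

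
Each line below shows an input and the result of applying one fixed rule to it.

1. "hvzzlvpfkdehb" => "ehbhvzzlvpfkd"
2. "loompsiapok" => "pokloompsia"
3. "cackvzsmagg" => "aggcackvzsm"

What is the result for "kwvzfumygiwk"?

iwkkwvzfumyg

In each case the input is transformed by: move the last 3 characters to the front (rotate right by 3).
For "kwvzfumygiwk" the result is "iwkkwvzfumyg".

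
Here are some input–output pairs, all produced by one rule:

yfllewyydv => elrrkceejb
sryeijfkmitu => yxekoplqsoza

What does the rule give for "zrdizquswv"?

fxjofwaycb

Each output is the input with this applied: shift every letter 6 places forward in the alphabet (wrapping around).
For "zrdizquswv" the result is "fxjofwaycb".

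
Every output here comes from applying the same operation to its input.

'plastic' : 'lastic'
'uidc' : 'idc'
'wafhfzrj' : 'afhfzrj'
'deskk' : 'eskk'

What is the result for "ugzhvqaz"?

gzhvqaz

The rule is to delete the first character.
Doing the same to "ugzhvqaz": "gzhvqaz".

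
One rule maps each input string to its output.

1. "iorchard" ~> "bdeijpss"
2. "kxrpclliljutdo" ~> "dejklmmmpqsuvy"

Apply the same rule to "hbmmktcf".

In each case the input is transformed by: shift every letter 1 place forward in the alphabet (wrapping around), then sort the characters into alphabetical order.
Starting from "hbmmktcf": after the first operation, "icnnludg"; after the second, "cdgilnnu".

cdgilnnu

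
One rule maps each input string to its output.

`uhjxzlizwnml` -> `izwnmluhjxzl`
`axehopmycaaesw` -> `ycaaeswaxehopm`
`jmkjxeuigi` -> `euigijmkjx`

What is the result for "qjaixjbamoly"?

The transformation: swap the front and back halves of the string.
So "qjaixjbamoly" becomes "bamolyqjaixj".

bamolyqjaixj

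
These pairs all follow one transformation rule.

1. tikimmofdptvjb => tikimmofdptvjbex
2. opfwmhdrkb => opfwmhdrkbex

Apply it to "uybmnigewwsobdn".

uybmnigewwsobdnex

Looking at the pairs, the operation is to append "ex".
So "uybmnigewwsobdn" becomes "uybmnigewwsobdnex".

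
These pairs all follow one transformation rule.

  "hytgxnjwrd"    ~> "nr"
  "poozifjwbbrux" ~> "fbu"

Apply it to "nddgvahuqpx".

aq

Each output is the input with this applied: delete the first 3 characters, then keep one character in every 3, starting at position 3 (positions 3rd, 6th, 9th, ...).
Working it through for "nddgvahuqpx": intermediate "gvahuqpx", final "aq".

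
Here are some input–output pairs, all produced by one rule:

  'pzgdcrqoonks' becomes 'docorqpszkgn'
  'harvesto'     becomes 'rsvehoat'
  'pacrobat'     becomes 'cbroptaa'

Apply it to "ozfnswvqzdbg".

nzsqwvogzbfd

The pattern: take characters alternately from the front and the back (1st, last, 2nd, 2nd-last, ...), then swap the front and back halves of the string.
"ozfnswvqzdbg" → "ogzbfdnzsqwv" → "nzsqwvogzbfd".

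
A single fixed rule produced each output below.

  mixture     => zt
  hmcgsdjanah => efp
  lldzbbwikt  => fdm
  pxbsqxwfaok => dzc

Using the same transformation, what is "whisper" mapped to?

kg

Each output is the input with this applied: keep one character in every 3, starting at position 3 (positions 3rd, 6th, 9th, ...), then shift every letter 2 places forward in the alphabet (wrapping around).
So "whisper" becomes "kg".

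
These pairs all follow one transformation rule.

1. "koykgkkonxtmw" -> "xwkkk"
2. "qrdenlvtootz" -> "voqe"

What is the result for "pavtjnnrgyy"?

What's happening: keep one character in every 3, starting at position 1 (positions 1st, 4th, 7th, ...), then move the last 2 characters to the front (rotate right by 2).
"pavtjnnrgyy" → "ptny" → "nypt".

nypt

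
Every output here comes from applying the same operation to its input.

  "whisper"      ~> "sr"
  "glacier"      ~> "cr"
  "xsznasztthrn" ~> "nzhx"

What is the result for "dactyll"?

tl

What's happening: move the first 2 characters to the end (rotate left by 2), then keep one character in every 3, starting at position 2 (positions 2nd, 5th, 8th, ...).
On "dactyll": the first step gives "ctyllda", and the second then gives "tl".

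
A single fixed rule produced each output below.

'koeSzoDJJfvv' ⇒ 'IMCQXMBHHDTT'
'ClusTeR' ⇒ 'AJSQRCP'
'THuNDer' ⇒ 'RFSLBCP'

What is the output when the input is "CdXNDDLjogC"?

ABVLBBJHMEA

What's happening: shift every letter 2 places backward in the alphabet (wrapping around), then convert every letter to uppercase.
Working it through for "CdXNDDLjogC": intermediate "AbVLBBJhmeA", final "ABVLBBJHMEA".
(Check on "koeSzoDJJfvv": → "imcQxmBHHdtt" → "IMCQXMBHHDTT" ✓)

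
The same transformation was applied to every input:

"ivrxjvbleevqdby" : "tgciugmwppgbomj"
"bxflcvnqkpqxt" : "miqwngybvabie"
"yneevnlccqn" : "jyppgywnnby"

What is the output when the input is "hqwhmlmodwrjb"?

sbhsxwxzohcum

In each case the input is transformed by: shift every letter 11 places forward in the alphabet (wrapping around).
Doing the same to "hqwhmlmodwrjb": "sbhsxwxzohcum".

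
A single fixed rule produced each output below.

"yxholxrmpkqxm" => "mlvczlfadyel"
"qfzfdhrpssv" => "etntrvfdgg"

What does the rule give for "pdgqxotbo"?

druelchp

In each case the input is transformed by: shift every letter 12 places backward in the alphabet (wrapping around), then delete the last character.
Doing the same to "pdgqxotbo": "druelchp".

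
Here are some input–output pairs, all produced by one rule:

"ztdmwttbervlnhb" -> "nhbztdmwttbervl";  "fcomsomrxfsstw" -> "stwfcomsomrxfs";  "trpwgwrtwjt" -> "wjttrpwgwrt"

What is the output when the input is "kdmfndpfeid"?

eidkdmfndpf

Rule — move the last 3 characters to the front (rotate right by 3).
So "kdmfndpfeid" becomes "eidkdmfndpf".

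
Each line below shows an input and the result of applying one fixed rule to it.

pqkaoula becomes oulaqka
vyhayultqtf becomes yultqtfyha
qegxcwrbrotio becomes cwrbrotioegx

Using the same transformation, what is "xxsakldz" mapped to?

What's happening: delete the first character, then move the first 3 characters to the end (rotate left by 3).
Working it through for "xxsakldz": intermediate "xsakldz", final "kldzxsa".

kldzxsa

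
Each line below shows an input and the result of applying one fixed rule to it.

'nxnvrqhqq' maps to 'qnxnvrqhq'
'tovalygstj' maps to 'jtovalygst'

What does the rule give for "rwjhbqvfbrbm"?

mrwjhbqvfbrb

What's happening: move the last character to the front.
For "rwjhbqvfbrbm" the result is "mrwjhbqvfbrb".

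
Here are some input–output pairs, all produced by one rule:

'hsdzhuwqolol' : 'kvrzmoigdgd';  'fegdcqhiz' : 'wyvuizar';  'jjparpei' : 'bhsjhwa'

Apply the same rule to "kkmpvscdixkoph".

Looking at the pairs, the operation is to delete the first character, then shift every letter 8 places backward in the alphabet (wrapping around).
For "kkmpvscdixkoph" the result is "cehnkuvapcghz".

cehnkuvapcghz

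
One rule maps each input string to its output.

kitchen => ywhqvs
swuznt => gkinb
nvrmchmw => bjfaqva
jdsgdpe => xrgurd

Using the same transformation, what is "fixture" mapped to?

Rule — delete the last character, then shift every letter 12 places backward in the alphabet (wrapping around).
Working it through for "fixture": intermediate "fixtur", final "twlhif".
(Check on "nvrmchmw": → "nvrmchm" → "bjfaqva" ✓)

twlhif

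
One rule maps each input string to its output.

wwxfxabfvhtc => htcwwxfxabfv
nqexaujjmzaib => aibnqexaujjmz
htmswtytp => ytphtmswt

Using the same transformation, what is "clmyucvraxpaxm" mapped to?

axmclmyucvraxp

The rule is to move the last 3 characters to the front (rotate right by 3).
So "clmyucvraxpaxm" becomes "axmclmyucvraxp".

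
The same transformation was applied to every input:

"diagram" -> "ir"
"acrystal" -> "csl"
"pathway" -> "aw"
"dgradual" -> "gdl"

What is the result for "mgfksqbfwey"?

In each case the input is transformed by: keep one character in every 3, starting at position 2 (positions 2nd, 5th, 8th, ...).
Applying that to "mgfksqbfwey" gives "gsfy".

gsfy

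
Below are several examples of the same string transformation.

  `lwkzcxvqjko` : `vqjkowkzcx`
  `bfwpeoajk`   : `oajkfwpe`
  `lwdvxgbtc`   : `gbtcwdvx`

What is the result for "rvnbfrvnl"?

rvnlvnbf

The transformation: delete the first character, then swap the front and back halves of the string.
For "rvnbfrvnl", step one produces "vnbfrvnl"; step two turns that into "rvnlvnbf".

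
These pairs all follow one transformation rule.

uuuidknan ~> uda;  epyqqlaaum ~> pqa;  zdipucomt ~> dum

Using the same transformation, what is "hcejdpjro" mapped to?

Each output is the input with this applied: keep one character in every 3, starting at position 2 (positions 2nd, 5th, 8th, ...).
On "hcejdpjro" that produces "cdr".

cdr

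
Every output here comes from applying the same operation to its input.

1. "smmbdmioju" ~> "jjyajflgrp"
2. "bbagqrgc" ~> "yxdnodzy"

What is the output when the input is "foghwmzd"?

ldetjwac

Looking at the pairs, the operation is to move the first character to the end, then shift every letter 3 places backward in the alphabet (wrapping around).
"foghwmzd" → "oghwmzdf" → "ldetjwac".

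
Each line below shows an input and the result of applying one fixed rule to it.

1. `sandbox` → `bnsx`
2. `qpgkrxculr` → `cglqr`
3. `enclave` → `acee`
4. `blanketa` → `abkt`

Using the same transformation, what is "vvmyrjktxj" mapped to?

kmrvx

Looking at the pairs, the operation is to keep every other character starting from the first (positions 1st, 3rd, 5th, ...), then sort the characters into alphabetical order.
On "vvmyrjktxj": the first step gives "vmrkx", and the second then gives "kmrvx".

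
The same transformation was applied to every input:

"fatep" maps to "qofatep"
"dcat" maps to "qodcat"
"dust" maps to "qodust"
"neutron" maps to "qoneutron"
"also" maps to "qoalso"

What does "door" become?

Rule — prepend "qo".
On "door" that produces "qodoor".

qodoor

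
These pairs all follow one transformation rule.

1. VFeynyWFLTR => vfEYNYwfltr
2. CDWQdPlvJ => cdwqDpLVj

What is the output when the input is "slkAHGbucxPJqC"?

Looking at the pairs, the operation is to flip the case of every letter.
On "slkAHGbucxPJqC" that produces "SLKahgBUCXpjQc".

SLKahgBUCXpjQc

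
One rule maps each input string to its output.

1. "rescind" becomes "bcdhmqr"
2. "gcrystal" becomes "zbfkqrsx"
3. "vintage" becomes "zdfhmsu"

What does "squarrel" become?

The rule is to sort the characters into alphabetical order, then shift every letter 1 place backward in the alphabet (wrapping around).
Working it through for "squarrel": intermediate "aelqrrsu", final "zdkpqqrt".

zdkpqqrt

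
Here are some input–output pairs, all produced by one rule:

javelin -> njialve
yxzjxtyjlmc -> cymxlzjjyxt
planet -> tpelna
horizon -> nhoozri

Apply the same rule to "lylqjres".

Looking at the pairs, the operation is to reverse the string, then take characters alternately from the front and the back (1st, last, 2nd, 2nd-last, ...).
Applying both steps to "lylqjres": "serjqlyl", then "sleyrljq".

sleyrljq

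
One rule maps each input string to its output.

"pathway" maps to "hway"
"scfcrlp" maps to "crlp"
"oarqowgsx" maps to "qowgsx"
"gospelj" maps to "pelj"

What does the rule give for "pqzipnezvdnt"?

ipnezvdnt

Each output is the input with this applied: delete the first 3 characters.
Applying that to "pqzipnezvdnt" gives "ipnezvdnt".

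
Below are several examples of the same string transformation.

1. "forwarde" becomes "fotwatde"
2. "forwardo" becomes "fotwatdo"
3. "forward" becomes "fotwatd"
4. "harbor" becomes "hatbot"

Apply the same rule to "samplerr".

The pattern: replace every "r" with "t".
"samplerr" → "samplett".

samplett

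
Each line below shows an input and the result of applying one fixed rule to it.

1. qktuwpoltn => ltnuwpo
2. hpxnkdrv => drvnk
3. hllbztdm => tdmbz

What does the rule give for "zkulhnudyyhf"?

Looking at the pairs, the operation is to delete the first 3 characters, then move the last 3 characters to the front (rotate right by 3).
Working it through for "zkulhnudyyhf": intermediate "lhnudyyhf", final "yhflhnudy".

yhflhnudy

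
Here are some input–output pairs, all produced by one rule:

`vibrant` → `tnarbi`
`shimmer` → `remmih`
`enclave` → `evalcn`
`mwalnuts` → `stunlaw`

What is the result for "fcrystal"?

latsyrc

Each output is the input with this applied: reverse the string, then delete the last character.
Working it through for "fcrystal": intermediate "latsyrcf", final "latsyrc".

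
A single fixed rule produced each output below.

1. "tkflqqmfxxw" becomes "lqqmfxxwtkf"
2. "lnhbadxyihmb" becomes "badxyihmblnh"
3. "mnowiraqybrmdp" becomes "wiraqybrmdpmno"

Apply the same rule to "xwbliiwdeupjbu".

liiwdeupjbuxwb

Each output is the input with this applied: move the first 3 characters to the end (rotate left by 3).
So "xwbliiwdeupjbu" becomes "liiwdeupjbuxwb".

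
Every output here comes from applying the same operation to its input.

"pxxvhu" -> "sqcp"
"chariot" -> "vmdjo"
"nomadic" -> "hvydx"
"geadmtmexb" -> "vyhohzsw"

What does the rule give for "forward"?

mrvmy

The pattern: delete the first 2 characters, then shift every letter 5 places backward in the alphabet (wrapping around).
"forward" → "rward" → "mrvmy".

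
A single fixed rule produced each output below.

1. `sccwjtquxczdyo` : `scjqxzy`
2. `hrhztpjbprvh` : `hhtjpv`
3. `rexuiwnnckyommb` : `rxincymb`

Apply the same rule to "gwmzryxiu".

In each case the input is transformed by: keep every other character starting from the first (positions 1st, 3rd, 5th, ...).
Applying that to "gwmzryxiu" gives "gmrxu".

gmrxu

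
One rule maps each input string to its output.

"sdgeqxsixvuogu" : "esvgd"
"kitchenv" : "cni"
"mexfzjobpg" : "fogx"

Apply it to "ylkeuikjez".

In each case the input is transformed by: move the first 3 characters to the end (rotate left by 3), then keep one character in every 3, starting at position 1 (positions 1st, 4th, 7th, ...).
For "ylkeuikjez", step one produces "euikjezylk"; step two turns that into "ekzk".

ekzk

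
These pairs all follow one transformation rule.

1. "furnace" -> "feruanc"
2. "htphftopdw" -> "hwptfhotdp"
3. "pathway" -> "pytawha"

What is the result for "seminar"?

srmenia

The rule is to move the last character to the front, then swap each adjacent pair of characters (1↔2, 3↔4, ...).
Applying both steps to "seminar": "rsemina", then "srmenia".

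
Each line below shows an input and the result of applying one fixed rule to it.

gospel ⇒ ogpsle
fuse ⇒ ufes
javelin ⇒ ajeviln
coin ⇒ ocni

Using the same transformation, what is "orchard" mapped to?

What's happening: swap each adjacent pair of characters (1↔2, 3↔4, ...).
Applying that to "orchard" gives "rohcrad".

rohcrad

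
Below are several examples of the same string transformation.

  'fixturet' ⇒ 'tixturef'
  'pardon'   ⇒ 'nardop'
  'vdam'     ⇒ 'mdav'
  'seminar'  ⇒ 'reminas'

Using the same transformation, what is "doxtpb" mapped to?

Looking at the pairs, the operation is to swap the first and last characters.
Doing the same to "doxtpb": "boxtpd".

boxtpd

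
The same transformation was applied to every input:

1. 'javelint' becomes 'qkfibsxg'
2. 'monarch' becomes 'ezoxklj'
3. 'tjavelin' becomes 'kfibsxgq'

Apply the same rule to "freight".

What's happening: shift every letter 3 places backward in the alphabet (wrapping around), then reverse the string.
"freight" → "cobfdeq" → "qedfboc".

qedfboc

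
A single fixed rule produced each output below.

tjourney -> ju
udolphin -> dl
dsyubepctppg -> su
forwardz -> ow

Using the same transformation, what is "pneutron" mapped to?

nu

In each case the input is transformed by: keep every other character starting from the second (positions 2nd, 4th, 6th, ...), then keep only the first 2 characters.
Applying both steps to "pneutron": "nurn", then "nu".
(Check on "tjourney": → "juny" → "ju" ✓)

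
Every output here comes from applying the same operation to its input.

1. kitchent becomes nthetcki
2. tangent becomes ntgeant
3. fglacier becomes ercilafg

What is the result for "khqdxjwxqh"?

Each output is the input with this applied: reverse the string, then swap each adjacent pair of characters (1↔2, 3↔4, ...).
Working it through for "khqdxjwxqh": intermediate "hqxwjxdqhk", final "qhwxxjqdkh".
(Check on "fglacier": → "reicalgf" → "ercilafg" ✓)

qhwxxjqdkh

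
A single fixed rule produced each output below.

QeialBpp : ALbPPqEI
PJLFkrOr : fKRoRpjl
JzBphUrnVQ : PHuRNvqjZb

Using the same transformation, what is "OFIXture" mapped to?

The transformation: move the first 3 characters to the end (rotate left by 3), then flip the case of every letter.
On "OFIXture": the first step gives "XtureOFI", and the second then gives "xTUREofi".
(Check on "JzBphUrnVQ": → "phUrnVQJzB" → "PHuRNvqjZb" ✓)

xTUREofi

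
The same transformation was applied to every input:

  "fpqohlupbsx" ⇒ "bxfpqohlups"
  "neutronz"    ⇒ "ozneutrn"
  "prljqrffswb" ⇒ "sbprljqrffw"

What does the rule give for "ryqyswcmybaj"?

bjryqyswcmya

In each case the input is transformed by: move the last 2 characters to the front (rotate right by 2), then swap the first and last characters.
For "ryqyswcmybaj", step one produces "ajryqyswcmyb"; step two turns that into "bjryqyswcmya".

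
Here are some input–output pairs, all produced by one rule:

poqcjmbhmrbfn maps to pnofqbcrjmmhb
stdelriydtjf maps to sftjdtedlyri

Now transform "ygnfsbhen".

yngenhfbs

The transformation: take characters alternately from the front and the back (1st, last, 2nd, 2nd-last, ...).
On "ygnfsbhen" that produces "yngenhfbs".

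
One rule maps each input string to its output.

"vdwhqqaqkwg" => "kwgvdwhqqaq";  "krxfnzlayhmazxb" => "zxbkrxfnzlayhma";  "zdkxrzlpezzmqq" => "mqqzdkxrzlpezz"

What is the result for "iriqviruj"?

rujiriqvi

What's happening: move the last 3 characters to the front (rotate right by 3).
Applying that to "iriqviruj" gives "rujiriqvi".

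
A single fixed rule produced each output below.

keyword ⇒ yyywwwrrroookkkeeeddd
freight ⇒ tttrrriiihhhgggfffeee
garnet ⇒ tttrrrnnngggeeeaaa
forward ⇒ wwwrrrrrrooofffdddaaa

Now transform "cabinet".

Each output is the input with this applied: sort the characters into reverse alphabetical order, then repeat every character 3 times.
Working it through for "cabinet": intermediate "tniecba", final "tttnnniiieeecccbbbaaa".

tttnnniiieeecccbbbaaa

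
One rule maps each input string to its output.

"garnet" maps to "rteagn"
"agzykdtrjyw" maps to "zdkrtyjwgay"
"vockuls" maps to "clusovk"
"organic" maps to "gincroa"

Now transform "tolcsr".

lrsotc

Each output is the input with this applied: swap each adjacent pair of characters (1↔2, 3↔4, ...), then move the first 3 characters to the end (rotate left by 3).
On "tolcsr": the first step gives "otclrs", and the second then gives "lrsotc".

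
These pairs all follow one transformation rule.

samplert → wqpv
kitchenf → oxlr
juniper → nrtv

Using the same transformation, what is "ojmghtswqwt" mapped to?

sqlwux

Looking at the pairs, the operation is to shift every letter 4 places forward in the alphabet (wrapping around), then keep every other character starting from the first (positions 1st, 3rd, 5th, ...).
Working it through for "ojmghtswqwt": intermediate "snqklxwauax", final "sqlwux".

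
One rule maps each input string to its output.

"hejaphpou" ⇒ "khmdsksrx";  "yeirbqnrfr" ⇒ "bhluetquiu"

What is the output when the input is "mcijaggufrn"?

pflmdjjxiuq

Each output is the input with this applied: shift every letter 3 places forward in the alphabet (wrapping around).
For "mcijaggufrn" the result is "pflmdjjxiuq".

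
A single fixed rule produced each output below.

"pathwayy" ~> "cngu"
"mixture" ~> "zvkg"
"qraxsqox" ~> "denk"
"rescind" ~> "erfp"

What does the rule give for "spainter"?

fcnv

The pattern: shift every letter 13 places forward in the alphabet (wrapping around) — i.e. ROT13, then keep only the first 4 characters.
Applying both steps to "spainter": "fcnvagre", then "fcnv".
(Check on "mixture": → "zvkgher" → "zvkg" ✓)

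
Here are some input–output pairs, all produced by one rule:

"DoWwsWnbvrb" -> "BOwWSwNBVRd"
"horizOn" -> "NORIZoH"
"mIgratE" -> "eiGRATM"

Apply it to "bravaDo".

Looking at the pairs, the operation is to flip the case of every letter, then swap the first and last characters.
On "bravaDo": the first step gives "BRAVAdO", and the second then gives "ORAVAdB".

ORAVAdB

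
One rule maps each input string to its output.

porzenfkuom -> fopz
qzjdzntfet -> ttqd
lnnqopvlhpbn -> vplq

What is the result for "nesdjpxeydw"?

The rule is to keep one character in every 3, starting at position 1 (positions 1st, 4th, 7th, ...), then swap the front and back halves of the string.
Working it through for "nesdjpxeydw": intermediate "ndxd", final "xdnd".

xdnd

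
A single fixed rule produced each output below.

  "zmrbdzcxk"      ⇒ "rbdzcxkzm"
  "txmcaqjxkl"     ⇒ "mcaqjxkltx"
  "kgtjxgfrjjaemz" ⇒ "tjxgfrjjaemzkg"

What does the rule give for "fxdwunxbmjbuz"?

dwunxbmjbuzfx

In each case the input is transformed by: move the first 2 characters to the end (rotate left by 2).
"fxdwunxbmjbuz" → "dwunxbmjbuzfx".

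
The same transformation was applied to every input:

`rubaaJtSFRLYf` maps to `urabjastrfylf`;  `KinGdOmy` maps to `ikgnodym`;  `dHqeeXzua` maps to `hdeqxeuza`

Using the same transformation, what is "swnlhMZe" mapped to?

wslnmhez

The pattern: swap each adjacent pair of characters (1↔2, 3↔4, ...), then convert every letter to lowercase.
On "swnlhMZe": the first step gives "wslnMheZ", and the second then gives "wslnmhez".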